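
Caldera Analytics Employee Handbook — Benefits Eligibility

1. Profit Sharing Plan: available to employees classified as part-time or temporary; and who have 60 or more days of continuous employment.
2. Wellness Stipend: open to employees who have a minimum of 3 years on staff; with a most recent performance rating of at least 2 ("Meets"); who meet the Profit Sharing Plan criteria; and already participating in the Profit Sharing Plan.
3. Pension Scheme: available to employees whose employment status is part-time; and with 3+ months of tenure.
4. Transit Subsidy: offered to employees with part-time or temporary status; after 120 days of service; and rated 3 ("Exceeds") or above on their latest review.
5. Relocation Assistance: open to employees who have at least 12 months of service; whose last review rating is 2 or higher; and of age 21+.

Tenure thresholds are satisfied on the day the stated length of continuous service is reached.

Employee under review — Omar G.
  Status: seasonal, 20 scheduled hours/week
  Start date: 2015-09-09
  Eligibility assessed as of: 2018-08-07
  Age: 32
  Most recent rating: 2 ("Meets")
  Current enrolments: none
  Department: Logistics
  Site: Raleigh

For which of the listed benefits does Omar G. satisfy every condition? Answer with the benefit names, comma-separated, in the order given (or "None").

Service from 2015-09-09 to 2018-08-07: 1063 days.
Profit Sharing Plan — status seasonal ✗ (requires part-time or temporary) → not eligible.
Wellness Stipend — service 1063 days < 3 years (≈1095 days) ✗ → not eligible.
Pension Scheme — status seasonal ✗ (requires part-time) → not eligible.
Transit Subsidy — status seasonal ✗ (requires part-time or temporary) → not eligible.
Relocation Assistance — service 1063 days ≥ 12 months (≈360 days) ✓; rating 2 ≥ 2 ✓; age 32 ≥ 21 ✓ → eligible.

Relocation Assistance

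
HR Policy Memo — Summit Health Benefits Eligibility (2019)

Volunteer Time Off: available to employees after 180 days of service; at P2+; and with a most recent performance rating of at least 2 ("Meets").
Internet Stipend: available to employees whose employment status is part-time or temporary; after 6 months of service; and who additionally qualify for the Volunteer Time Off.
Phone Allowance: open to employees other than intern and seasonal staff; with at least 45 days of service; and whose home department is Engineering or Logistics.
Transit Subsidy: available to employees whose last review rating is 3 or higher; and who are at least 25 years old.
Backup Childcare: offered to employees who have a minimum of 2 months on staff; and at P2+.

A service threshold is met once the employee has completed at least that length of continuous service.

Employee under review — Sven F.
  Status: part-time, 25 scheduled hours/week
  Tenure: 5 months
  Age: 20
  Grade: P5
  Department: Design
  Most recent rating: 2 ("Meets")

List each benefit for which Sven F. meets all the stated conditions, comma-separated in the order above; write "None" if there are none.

Volunteer Time Off — service 5 months < 180 days ✗ → not eligible.
Internet Stipend — status part-time ✓; service 5 months < 6 months ✗ → not eligible.
Phone Allowance — status part-time ✓ (not excluded); service 5 months ≥ 45 days ✓; dept Design ✗ → not eligible.
Transit Subsidy — rating 2 < 3 ✗ → not eligible.
Backup Childcare — service 5 months ≥ 2 months ✓; grade P5 ≥ P2 ✓ → eligible.

Backup Childcare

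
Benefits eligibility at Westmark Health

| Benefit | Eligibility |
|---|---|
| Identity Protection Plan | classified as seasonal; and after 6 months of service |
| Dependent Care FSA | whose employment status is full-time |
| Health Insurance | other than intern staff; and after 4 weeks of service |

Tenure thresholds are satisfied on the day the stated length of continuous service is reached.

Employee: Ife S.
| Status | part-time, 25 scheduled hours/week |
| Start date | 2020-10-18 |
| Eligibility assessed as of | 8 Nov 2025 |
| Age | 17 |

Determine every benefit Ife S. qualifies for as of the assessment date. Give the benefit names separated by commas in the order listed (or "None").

Service from 2020-10-18 to 8 Nov 2025: 1847 days.
Identity Protection Plan — status part-time ✗ (requires seasonal) → not eligible.
Dependent Care FSA — status part-time ✗ (requires full-time) → not eligible.
Health Insurance — status part-time ✓ (not excluded); service 1847 days ≥ 4 weeks (≈28 days) ✓ → eligible.

Health Insurance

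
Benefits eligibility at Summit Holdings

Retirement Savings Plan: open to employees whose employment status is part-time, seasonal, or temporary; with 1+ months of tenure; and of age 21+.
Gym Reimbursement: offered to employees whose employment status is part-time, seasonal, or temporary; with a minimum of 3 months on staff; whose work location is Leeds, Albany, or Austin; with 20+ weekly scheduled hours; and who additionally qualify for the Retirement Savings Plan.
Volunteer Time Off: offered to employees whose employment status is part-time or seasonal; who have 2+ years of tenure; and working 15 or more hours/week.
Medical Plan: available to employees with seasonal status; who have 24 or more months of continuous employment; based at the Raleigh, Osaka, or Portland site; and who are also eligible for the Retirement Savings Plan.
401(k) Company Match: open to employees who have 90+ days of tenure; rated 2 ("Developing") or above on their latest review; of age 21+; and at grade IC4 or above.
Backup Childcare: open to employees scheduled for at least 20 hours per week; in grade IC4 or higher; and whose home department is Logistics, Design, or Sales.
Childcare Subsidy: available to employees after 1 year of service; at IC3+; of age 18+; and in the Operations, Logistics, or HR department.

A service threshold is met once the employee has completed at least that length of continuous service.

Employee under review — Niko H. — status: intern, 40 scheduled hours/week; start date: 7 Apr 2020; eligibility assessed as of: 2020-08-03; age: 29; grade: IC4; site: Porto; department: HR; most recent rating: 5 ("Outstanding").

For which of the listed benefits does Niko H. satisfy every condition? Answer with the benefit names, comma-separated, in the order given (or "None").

401(k) Company Match

Service from 7 Apr 2020 to 2020-08-03: 118 days.
Retirement Savings Plan — status intern ✗ (requires part-time, seasonal, or temporary) → not eligible.
Gym Reimbursement — status intern ✗ (requires part-time, seasonal, or temporary) → not eligible.
Volunteer Time Off — status intern ✗ (requires part-time or seasonal) → not eligible.
Medical Plan — status intern ✗ (requires seasonal) → not eligible.
401(k) Company Match — service 118 days ≥ 90 days ✓; rating 5 ≥ 2 ✓; age 29 ≥ 21 ✓; grade IC4 ≥ IC4 ✓ → eligible.
Backup Childcare — 40 hrs/wk ≥ 20 ✓; grade IC4 ≥ IC4 ✓; dept HR ✗ → not eligible.
Childcare Subsidy — service 118 days < 1 year (≈365 days) ✗ → not eligible.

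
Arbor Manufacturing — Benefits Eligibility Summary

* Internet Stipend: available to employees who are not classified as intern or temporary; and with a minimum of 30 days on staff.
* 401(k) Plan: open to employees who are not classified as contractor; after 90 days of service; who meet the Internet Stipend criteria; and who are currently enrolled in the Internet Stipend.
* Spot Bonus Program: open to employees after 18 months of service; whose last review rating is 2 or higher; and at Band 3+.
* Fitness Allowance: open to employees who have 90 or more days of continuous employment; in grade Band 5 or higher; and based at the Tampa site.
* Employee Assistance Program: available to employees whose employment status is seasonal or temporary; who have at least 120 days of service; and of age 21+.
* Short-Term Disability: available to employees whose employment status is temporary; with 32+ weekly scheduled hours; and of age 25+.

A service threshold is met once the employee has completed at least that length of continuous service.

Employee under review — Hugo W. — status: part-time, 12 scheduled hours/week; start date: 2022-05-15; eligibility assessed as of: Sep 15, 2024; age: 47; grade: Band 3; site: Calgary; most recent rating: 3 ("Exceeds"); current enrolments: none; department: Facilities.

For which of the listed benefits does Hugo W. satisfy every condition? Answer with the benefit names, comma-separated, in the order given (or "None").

Internet Stipend, Spot Bonus Program

Service from 2022-05-15 to Sep 15, 2024: 854 days.
Internet Stipend — status part-time ✓ (not excluded); service 854 days ≥ 30 days ✓ → eligible.
401(k) Plan — status part-time ✓ (not excluded); service 854 days ≥ 90 days ✓; eligible for Internet Stipend ✓; not enrolled in Internet Stipend ✗ → not eligible.
Spot Bonus Program — service 854 days ≥ 18 months (≈540 days) ✓; rating 3 ≥ 2 ✓; grade Band 3 ≥ Band 3 ✓ → eligible.
Fitness Allowance — service 854 days ≥ 90 days ✓; grade Band 3 < Band 5 ✗ → not eligible.
Employee Assistance Program — status part-time ✗ (requires seasonal or temporary) → not eligible.
Short-Term Disability — status part-time ✗ (requires temporary) → not eligible.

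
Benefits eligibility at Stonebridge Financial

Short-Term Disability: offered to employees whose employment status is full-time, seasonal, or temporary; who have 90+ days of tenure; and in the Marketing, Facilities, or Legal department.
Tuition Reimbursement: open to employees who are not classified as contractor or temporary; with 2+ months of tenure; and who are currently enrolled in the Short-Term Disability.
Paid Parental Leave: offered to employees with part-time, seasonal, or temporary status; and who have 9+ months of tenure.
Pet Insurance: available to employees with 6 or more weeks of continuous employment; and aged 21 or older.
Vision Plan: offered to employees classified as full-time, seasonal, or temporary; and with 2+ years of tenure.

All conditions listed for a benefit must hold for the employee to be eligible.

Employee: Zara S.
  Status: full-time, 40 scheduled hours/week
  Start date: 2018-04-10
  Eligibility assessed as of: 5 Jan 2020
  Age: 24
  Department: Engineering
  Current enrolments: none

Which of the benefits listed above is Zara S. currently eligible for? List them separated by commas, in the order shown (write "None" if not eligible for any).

Service from 2018-04-10 to 5 Jan 2020: 635 days.
Short-Term Disability — status full-time ✓; service 635 days ≥ 90 days ✓; dept Engineering ✗ → not eligible.
Tuition Reimbursement — status full-time ✓ (not excluded); service 635 days ≥ 2 months (≈60 days) ✓; not enrolled in Short-Term Disability ✗ → not eligible.
Paid Parental Leave — status full-time ✗ (requires part-time, seasonal, or temporary) → not eligible.
Pet Insurance — service 635 days ≥ 6 weeks (≈42 days) ✓; age 24 ≥ 21 ✓ → eligible.
Vision Plan — status full-time ✓; service 635 days < 2 years (≈730 days) ✗ → not eligible.

Pet Insurance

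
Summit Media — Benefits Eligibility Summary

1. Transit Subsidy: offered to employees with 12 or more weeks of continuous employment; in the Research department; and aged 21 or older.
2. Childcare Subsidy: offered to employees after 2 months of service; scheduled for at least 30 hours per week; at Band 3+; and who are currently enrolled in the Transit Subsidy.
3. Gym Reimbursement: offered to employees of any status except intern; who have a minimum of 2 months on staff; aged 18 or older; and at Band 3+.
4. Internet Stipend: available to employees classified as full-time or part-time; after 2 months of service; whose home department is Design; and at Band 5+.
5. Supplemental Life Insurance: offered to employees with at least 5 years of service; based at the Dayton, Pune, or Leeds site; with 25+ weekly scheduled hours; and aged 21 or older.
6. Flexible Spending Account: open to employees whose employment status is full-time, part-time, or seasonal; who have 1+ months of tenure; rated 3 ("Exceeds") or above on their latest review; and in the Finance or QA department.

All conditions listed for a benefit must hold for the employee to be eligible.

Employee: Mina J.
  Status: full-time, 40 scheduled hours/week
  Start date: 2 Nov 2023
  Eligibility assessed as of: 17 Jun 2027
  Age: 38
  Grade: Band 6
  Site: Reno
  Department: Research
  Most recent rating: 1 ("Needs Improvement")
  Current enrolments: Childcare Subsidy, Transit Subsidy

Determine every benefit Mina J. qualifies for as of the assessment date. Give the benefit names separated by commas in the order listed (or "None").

Service from 2 Nov 2023 to 17 Jun 2027: 1323 days.
Transit Subsidy — service 1323 days ≥ 12 weeks (≈84 days) ✓; dept Research ✓; age 38 ≥ 21 ✓ → eligible.
Childcare Subsidy — service 1323 days ≥ 2 months (≈60 days) ✓; 40 hrs/wk ≥ 30 ✓; grade Band 6 ≥ Band 3 ✓; enrolled in Transit Subsidy ✓ → eligible.
Gym Reimbursement — status full-time ✓ (not excluded); service 1323 days ≥ 2 months (≈60 days) ✓; age 38 ≥ 18 ✓; grade Band 6 ≥ Band 3 ✓ → eligible.
Internet Stipend — status full-time ✓; service 1323 days ≥ 2 months (≈60 days) ✓; dept Research ✗ → not eligible.
Supplemental Life Insurance — service 1323 days < 5 years (≈1825 days) ✗ → not eligible.
Flexible Spending Account — status full-time ✓; service 1323 days ≥ 1 month (≈30 days) ✓; rating 1 < 3 ✗ → not eligible.

Transit Subsidy, Childcare Subsidy, Gym Reimbursement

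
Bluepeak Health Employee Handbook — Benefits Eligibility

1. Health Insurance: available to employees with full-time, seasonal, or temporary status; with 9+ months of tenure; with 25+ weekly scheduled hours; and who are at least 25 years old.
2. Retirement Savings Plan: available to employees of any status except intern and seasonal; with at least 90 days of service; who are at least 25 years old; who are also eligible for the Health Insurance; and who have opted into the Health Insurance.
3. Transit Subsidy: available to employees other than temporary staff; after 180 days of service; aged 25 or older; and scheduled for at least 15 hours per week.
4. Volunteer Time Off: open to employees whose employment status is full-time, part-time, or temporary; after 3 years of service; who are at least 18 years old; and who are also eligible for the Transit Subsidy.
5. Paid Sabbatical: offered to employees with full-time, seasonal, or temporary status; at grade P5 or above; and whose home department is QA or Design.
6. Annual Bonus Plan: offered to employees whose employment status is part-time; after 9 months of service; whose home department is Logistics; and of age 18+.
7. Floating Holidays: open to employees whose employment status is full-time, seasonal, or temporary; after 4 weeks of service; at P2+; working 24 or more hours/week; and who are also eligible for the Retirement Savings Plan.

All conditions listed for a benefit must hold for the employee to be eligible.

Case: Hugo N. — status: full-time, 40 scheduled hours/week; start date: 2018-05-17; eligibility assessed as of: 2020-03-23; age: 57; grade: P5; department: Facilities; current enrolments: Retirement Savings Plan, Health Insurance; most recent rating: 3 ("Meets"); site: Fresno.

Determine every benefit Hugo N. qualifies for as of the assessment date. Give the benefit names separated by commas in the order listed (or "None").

Health Insurance, Retirement Savings Plan, Transit Subsidy, Floating Holidays

Service from 2018-05-17 to 2020-03-23: 676 days.
Health Insurance — status full-time ✓; service 676 days ≥ 9 months (≈270 days) ✓; 40 hrs/wk ≥ 25 ✓; age 57 ≥ 25 ✓ → eligible.
Retirement Savings Plan — status full-time ✓ (not excluded); service 676 days ≥ 90 days ✓; age 57 ≥ 25 ✓; eligible for Health Insurance ✓; enrolled in Health Insurance ✓ → eligible.
Transit Subsidy — status full-time ✓ (not excluded); service 676 days ≥ 180 days ✓; age 57 ≥ 25 ✓; 40 hrs/wk ≥ 15 ✓ → eligible.
Volunteer Time Off — status full-time ✓; service 676 days < 3 years (≈1095 days) ✗ → not eligible.
Paid Sabbatical — status full-time ✓; grade P5 ≥ P5 ✓; dept Facilities ✗ → not eligible.
Annual Bonus Plan — status full-time ✗ (requires part-time) → not eligible.
Floating Holidays — status full-time ✓; service 676 days ≥ 4 weeks (≈28 days) ✓; grade P5 ≥ P2 ✓; 40 hrs/wk ≥ 24 ✓; eligible for Retirement Savings Plan ✓ → eligible.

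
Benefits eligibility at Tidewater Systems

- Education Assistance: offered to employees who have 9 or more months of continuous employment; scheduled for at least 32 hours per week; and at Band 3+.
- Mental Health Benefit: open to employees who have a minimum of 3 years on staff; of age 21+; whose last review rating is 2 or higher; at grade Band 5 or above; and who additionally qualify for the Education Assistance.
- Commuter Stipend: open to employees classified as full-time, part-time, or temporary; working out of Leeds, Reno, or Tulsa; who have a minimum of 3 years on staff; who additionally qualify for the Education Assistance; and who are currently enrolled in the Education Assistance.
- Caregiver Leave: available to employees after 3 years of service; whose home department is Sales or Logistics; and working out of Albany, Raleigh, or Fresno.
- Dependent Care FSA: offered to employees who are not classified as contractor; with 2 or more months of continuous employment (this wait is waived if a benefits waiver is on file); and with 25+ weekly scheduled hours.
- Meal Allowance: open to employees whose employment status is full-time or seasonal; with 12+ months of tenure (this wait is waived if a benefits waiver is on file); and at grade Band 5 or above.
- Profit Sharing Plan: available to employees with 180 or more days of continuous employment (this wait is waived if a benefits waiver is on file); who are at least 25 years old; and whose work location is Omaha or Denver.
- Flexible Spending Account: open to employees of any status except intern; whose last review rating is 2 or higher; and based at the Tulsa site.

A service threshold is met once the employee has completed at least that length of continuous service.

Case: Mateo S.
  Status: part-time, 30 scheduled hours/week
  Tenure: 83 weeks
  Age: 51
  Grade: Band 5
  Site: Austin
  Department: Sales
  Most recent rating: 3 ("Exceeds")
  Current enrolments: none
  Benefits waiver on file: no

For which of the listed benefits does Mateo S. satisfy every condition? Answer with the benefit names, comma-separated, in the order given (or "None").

Dependent Care FSA

Education Assistance — service 83 weeks ≥ 9 months (≈270 days) ✓; 30 hrs/wk < 32 ✗ → not eligible.
Mental Health Benefit — service 83 weeks < 3 years (≈1095 days) ✗ → not eligible.
Commuter Stipend — status part-time ✓; site Austin ✗ (not Leeds, Reno, or Tulsa) → not eligible.
Caregiver Leave — service 83 weeks < 3 years (≈1095 days) ✗ → not eligible.
Dependent Care FSA — status part-time ✓ (not excluded); no waiver, service 83 weeks ≥ 2 months (≈60 days) ✓; 30 hrs/wk ≥ 25 ✓ → eligible.
Meal Allowance — status part-time ✗ (requires full-time or seasonal) → not eligible.
Profit Sharing Plan — no waiver, service 83 weeks ≥ 180 days ✓; age 51 ≥ 25 ✓; site Austin ✗ (not Omaha or Denver) → not eligible.
Flexible Spending Account — status part-time ✓ (not excluded); rating 3 ≥ 2 ✓; site Austin ✗ (not Tulsa) → not eligible.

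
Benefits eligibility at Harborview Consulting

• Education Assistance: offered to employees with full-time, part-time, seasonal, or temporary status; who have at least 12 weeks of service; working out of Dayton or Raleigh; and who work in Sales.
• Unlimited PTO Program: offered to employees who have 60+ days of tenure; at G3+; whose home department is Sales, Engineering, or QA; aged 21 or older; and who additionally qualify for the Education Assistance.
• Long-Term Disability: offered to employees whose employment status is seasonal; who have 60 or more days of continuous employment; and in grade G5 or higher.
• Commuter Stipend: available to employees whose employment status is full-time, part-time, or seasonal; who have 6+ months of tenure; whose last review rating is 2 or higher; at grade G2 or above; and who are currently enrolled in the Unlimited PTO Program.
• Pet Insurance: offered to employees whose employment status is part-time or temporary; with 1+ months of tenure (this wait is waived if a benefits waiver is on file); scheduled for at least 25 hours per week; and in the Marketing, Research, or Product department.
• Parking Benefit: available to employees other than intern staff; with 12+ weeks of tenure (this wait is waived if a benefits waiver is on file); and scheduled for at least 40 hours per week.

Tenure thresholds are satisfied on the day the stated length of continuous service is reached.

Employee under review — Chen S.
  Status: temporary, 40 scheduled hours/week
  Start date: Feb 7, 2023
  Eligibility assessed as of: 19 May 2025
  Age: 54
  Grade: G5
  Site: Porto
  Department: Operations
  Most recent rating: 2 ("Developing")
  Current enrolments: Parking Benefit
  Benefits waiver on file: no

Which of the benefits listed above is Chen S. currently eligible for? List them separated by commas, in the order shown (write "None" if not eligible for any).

Service from Feb 7, 2023 to 19 May 2025: 832 days.
Education Assistance — status temporary ✓; service 832 days ≥ 12 weeks (≈84 days) ✓; site Porto ✗ (not Dayton or Raleigh) → not eligible.
Unlimited PTO Program — service 832 days ≥ 60 days ✓; grade G5 ≥ G3 ✓; dept Operations ✗ → not eligible.
Long-Term Disability — status temporary ✗ (requires seasonal) → not eligible.
Commuter Stipend — status temporary ✗ (requires full-time, part-time, or seasonal) → not eligible.
Pet Insurance — status temporary ✓; no waiver, service 832 days ≥ 1 month (≈30 days) ✓; 40 hrs/wk ≥ 25 ✓; dept Operations ✗ → not eligible.
Parking Benefit — status temporary ✓ (not excluded); no waiver, service 832 days ≥ 12 weeks (≈84 days) ✓; 40 hrs/wk ≥ 40 ✓ → eligible.

Parking Benefit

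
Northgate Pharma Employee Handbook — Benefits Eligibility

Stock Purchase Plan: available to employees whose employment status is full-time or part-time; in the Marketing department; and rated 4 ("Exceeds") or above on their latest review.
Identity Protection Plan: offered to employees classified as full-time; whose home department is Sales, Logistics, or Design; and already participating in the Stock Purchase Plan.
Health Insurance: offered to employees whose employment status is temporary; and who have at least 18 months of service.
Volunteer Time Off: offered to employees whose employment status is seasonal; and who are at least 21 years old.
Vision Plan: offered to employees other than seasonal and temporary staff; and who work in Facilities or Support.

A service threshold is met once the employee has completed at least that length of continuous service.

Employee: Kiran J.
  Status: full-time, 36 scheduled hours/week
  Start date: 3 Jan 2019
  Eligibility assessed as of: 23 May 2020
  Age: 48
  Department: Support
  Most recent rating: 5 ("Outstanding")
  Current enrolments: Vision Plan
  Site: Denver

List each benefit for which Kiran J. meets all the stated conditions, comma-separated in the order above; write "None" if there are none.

Service from 3 Jan 2019 to 23 May 2020: 506 days.
Stock Purchase Plan — status full-time ✓; dept Support ✗ → not eligible.
Identity Protection Plan — status full-time ✓; dept Support ✗ → not eligible.
Health Insurance — status full-time ✗ (requires temporary) → not eligible.
Volunteer Time Off — status full-time ✗ (requires seasonal) → not eligible.
Vision Plan — status full-time ✓ (not excluded); dept Support ✓ → eligible.

Vision Plan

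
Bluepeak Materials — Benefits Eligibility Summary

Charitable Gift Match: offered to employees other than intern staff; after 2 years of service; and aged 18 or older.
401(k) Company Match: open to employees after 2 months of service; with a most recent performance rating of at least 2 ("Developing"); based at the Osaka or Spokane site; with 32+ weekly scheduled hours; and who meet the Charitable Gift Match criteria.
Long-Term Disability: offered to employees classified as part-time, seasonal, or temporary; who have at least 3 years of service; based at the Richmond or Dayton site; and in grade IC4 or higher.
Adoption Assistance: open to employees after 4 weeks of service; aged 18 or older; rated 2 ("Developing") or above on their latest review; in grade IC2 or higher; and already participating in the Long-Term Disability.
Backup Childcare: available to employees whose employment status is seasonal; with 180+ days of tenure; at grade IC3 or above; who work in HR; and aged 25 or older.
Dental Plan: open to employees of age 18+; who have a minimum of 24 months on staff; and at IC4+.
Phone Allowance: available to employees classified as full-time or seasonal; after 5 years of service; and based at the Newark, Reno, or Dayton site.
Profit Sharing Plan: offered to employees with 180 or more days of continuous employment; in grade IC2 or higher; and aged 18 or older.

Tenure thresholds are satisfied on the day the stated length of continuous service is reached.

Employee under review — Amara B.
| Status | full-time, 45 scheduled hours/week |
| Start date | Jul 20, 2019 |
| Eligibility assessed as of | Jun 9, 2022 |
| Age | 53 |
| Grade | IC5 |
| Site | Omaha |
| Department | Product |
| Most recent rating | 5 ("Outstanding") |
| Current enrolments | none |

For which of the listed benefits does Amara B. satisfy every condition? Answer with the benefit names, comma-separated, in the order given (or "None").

Service from Jul 20, 2019 to Jun 9, 2022: 1055 days.
Charitable Gift Match — status full-time ✓ (not excluded); service 1055 days ≥ 2 years (≈730 days) ✓; age 53 ≥ 18 ✓ → eligible.
401(k) Company Match — service 1055 days ≥ 2 months (≈60 days) ✓; rating 5 ≥ 2 ✓; site Omaha ✗ (not Osaka or Spokane) → not eligible.
Long-Term Disability — status full-time ✗ (requires part-time, seasonal, or temporary) → not eligible.
Adoption Assistance — service 1055 days ≥ 4 weeks (≈28 days) ✓; age 53 ≥ 18 ✓; rating 5 ≥ 2 ✓; grade IC5 ≥ IC2 ✓; not enrolled in Long-Term Disability ✗ → not eligible.
Backup Childcare — status full-time ✗ (requires seasonal) → not eligible.
Dental Plan — age 53 ≥ 18 ✓; service 1055 days ≥ 24 months (≈720 days) ✓; grade IC5 ≥ IC4 ✓ → eligible.
Phone Allowance — status full-time ✓; service 1055 days < 5 years (≈1825 days) ✗ → not eligible.
Profit Sharing Plan — service 1055 days ≥ 180 days ✓; grade IC5 ≥ IC2 ✓; age 53 ≥ 18 ✓ → eligible.

Charitable Gift Match, Dental Plan, Profit Sharing Plan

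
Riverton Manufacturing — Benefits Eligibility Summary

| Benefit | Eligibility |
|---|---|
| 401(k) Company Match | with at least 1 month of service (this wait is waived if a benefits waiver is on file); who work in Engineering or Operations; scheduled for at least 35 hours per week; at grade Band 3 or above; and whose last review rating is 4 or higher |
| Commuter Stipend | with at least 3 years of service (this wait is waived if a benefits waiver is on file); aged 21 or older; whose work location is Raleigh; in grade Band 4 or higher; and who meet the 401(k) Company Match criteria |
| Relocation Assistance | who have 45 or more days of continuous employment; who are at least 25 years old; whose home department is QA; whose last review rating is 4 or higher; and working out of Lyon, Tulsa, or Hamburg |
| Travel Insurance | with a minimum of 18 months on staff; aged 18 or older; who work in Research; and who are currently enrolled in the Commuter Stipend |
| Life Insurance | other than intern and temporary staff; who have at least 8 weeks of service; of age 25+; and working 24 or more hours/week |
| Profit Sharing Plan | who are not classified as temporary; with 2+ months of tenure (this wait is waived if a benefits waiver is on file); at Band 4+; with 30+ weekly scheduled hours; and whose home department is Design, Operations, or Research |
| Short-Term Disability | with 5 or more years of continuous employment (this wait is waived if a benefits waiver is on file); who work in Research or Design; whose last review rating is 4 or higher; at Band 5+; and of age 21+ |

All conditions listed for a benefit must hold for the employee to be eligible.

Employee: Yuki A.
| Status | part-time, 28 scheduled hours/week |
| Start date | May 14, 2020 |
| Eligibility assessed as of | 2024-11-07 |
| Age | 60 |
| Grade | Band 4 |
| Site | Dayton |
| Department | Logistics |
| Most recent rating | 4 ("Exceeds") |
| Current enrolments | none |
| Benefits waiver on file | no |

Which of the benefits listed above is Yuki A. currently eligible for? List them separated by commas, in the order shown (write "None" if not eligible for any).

Service from May 14, 2020 to 2024-11-07: 1638 days.
401(k) Company Match — no waiver, service 1638 days ≥ 1 month (≈30 days) ✓; dept Logistics ✗ → not eligible.
Commuter Stipend — no waiver, service 1638 days ≥ 3 years (≈1095 days) ✓; age 60 ≥ 21 ✓; site Dayton ✗ (not Raleigh) → not eligible.
Relocation Assistance — service 1638 days ≥ 45 days ✓; age 60 ≥ 25 ✓; dept Logistics ✗ → not eligible.
Travel Insurance — service 1638 days ≥ 18 months (≈540 days) ✓; age 60 ≥ 18 ✓; dept Logistics ✗ → not eligible.
Life Insurance — status part-time ✓ (not excluded); service 1638 days ≥ 8 weeks (≈56 days) ✓; age 60 ≥ 25 ✓; 28 hrs/wk ≥ 24 ✓ → eligible.
Profit Sharing Plan — status part-time ✓ (not excluded); no waiver, service 1638 days ≥ 2 months (≈60 days) ✓; grade Band 4 ≥ Band 4 ✓; 28 hrs/wk < 30 ✗ → not eligible.
Short-Term Disability — no waiver, service 1638 days < 5 years (≈1825 days) ✗ → not eligible.

Life Insurance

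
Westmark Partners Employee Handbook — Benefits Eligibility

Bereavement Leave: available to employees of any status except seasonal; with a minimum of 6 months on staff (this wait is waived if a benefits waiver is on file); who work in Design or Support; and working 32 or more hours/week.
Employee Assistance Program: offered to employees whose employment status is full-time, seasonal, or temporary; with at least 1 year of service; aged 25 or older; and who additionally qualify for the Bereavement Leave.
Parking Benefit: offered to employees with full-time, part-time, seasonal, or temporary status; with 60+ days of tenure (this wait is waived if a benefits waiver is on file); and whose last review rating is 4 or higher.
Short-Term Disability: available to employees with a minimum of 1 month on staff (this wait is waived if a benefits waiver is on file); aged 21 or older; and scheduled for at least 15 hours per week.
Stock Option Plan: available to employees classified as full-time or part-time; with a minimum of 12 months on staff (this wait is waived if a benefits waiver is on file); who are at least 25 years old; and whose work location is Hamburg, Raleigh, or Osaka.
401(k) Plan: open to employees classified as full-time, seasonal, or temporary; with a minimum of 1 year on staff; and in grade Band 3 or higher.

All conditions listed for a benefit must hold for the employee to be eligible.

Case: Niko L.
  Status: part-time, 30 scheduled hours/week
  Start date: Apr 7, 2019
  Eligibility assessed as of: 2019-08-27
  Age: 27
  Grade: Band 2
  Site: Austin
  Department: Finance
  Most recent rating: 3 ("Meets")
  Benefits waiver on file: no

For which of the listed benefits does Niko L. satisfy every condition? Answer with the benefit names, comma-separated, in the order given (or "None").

Short-Term Disability

Service from Apr 7, 2019 to 2019-08-27: 142 days.
Bereavement Leave — status part-time ✓ (not excluded); no waiver, service 142 days < 6 months (≈180 days) ✗ → not eligible.
Employee Assistance Program — status part-time ✗ (requires full-time, seasonal, or temporary) → not eligible.
Parking Benefit — status part-time ✓; no waiver, service 142 days ≥ 60 days ✓; rating 3 < 4 ✗ → not eligible.
Short-Term Disability — no waiver, service 142 days ≥ 1 month (≈30 days) ✓; age 27 ≥ 21 ✓; 30 hrs/wk ≥ 15 ✓ → eligible.
Stock Option Plan — status part-time ✓; no waiver, service 142 days < 12 months (≈360 days) ✗ → not eligible.
401(k) Plan — status part-time ✗ (requires full-time, seasonal, or temporary) → not eligible.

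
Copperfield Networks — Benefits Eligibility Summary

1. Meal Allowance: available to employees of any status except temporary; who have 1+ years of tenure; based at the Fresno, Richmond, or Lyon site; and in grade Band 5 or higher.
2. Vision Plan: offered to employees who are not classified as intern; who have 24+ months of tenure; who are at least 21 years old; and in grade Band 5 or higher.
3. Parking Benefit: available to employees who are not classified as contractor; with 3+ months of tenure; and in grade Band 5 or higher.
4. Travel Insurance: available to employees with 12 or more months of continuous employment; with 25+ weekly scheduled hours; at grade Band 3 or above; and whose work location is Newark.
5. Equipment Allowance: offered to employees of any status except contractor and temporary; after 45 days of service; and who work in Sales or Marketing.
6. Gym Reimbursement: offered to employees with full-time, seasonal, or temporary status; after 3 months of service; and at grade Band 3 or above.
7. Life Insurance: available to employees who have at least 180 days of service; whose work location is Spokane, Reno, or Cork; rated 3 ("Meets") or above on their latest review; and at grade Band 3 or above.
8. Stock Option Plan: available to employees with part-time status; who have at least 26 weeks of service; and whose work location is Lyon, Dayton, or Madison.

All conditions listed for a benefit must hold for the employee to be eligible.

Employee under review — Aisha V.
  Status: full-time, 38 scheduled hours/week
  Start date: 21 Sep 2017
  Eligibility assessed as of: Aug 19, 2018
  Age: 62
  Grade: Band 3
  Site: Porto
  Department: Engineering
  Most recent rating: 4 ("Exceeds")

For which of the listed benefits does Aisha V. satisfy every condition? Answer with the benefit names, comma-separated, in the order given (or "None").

Service from 21 Sep 2017 to Aug 19, 2018: 332 days.
Meal Allowance — status full-time ✓ (not excluded); service 332 days < 1 year (≈365 days) ✗ → not eligible.
Vision Plan — status full-time ✓ (not excluded); service 332 days < 24 months (≈720 days) ✗ → not eligible.
Parking Benefit — status full-time ✓ (not excluded); service 332 days ≥ 3 months (≈90 days) ✓; grade Band 3 < Band 5 ✗ → not eligible.
Travel Insurance — service 332 days < 12 months (≈360 days) ✗ → not eligible.
Equipment Allowance — status full-time ✓ (not excluded); service 332 days ≥ 45 days ✓; dept Engineering ✗ → not eligible.
Gym Reimbursement — status full-time ✓; service 332 days ≥ 3 months (≈90 days) ✓; grade Band 3 ≥ Band 3 ✓ → eligible.
Life Insurance — service 332 days ≥ 180 days ✓; site Porto ✗ (not Spokane, Reno, or Cork) → not eligible.
Stock Option Plan — status full-time ✗ (requires part-time) → not eligible.

Gym Reimbursement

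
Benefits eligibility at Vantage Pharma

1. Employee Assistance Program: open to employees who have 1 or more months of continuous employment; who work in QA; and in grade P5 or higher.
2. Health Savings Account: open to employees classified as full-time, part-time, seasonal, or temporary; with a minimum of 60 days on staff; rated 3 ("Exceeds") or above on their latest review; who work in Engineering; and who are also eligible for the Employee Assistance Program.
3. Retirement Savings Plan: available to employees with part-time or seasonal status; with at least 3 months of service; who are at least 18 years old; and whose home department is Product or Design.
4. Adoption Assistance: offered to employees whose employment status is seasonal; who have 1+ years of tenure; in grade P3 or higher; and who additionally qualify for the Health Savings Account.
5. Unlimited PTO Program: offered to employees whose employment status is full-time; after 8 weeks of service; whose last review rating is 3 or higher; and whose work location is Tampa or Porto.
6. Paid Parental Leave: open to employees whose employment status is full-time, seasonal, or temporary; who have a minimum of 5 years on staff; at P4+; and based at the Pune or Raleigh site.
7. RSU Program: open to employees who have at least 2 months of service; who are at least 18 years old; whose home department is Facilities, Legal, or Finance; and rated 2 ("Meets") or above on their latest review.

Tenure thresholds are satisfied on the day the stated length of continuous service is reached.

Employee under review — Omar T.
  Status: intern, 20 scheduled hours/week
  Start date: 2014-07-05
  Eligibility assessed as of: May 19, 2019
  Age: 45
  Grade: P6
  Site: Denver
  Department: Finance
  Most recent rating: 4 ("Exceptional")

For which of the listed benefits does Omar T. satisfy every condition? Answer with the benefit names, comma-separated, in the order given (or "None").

RSU Program

Service from 2014-07-05 to May 19, 2019: 1779 days.
Employee Assistance Program — service 1779 days ≥ 1 month (≈30 days) ✓; dept Finance ✗ → not eligible.
Health Savings Account — status intern ✗ (requires full-time, part-time, seasonal, or temporary) → not eligible.
Retirement Savings Plan — status intern ✗ (requires part-time or seasonal) → not eligible.
Adoption Assistance — status intern ✗ (requires seasonal) → not eligible.
Unlimited PTO Program — status intern ✗ (requires full-time) → not eligible.
Paid Parental Leave — status intern ✗ (requires full-time, seasonal, or temporary) → not eligible.
RSU Program — service 1779 days ≥ 2 months (≈60 days) ✓; age 45 ≥ 18 ✓; dept Finance ✓; rating 4 ≥ 2 ✓ → eligible.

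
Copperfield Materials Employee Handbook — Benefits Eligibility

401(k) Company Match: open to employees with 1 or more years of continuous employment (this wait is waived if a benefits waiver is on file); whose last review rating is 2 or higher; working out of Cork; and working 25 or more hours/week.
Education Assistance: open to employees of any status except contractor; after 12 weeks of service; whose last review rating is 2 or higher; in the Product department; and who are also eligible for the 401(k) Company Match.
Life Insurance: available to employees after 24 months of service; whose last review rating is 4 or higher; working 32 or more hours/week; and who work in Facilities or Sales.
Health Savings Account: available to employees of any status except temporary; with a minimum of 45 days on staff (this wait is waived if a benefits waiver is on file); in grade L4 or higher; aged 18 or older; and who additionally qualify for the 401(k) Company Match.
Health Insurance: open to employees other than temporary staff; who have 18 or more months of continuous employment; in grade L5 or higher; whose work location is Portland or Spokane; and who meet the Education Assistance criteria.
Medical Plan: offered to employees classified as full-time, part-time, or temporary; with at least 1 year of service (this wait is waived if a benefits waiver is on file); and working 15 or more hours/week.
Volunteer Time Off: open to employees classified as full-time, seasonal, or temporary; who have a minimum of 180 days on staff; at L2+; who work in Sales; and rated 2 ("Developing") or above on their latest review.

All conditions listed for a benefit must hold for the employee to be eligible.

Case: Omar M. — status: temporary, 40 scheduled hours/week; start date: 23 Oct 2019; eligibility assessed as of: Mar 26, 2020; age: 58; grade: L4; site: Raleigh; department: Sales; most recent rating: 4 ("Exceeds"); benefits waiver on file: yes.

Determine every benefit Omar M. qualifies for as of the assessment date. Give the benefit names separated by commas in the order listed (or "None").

Medical Plan

Service from 23 Oct 2019 to Mar 26, 2020: 155 days.
401(k) Company Match — benefits waiver on file ✓; rating 4 ≥ 2 ✓; site Raleigh ✗ (not Cork) → not eligible.
Education Assistance — status temporary ✓ (not excluded); service 155 days ≥ 12 weeks (≈84 days) ✓; rating 4 ≥ 2 ✓; dept Sales ✗ → not eligible.
Life Insurance — service 155 days < 24 months (≈720 days) ✗ → not eligible.
Health Savings Account — status temporary ✗ (excluded) → not eligible.
Health Insurance — status temporary ✗ (excluded) → not eligible.
Medical Plan — status temporary ✓; benefits waiver on file ✓; 40 hrs/wk ≥ 15 ✓ → eligible.
Volunteer Time Off — status temporary ✓; service 155 days < 180 days ✗ → not eligible.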